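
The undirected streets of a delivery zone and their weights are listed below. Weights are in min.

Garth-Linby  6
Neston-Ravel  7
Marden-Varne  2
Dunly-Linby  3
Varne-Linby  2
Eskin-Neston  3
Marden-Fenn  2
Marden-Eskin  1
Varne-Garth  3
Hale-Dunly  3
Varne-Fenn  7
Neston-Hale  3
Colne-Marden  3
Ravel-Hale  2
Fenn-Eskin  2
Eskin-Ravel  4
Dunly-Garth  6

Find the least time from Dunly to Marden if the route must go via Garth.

Best Dunly to Garth: Dunly–Garth costing 6
Best Garth to Marden: Garth–Varne–Marden costing 5
Total via Garth: 6 + 5 = 11 min.

11 min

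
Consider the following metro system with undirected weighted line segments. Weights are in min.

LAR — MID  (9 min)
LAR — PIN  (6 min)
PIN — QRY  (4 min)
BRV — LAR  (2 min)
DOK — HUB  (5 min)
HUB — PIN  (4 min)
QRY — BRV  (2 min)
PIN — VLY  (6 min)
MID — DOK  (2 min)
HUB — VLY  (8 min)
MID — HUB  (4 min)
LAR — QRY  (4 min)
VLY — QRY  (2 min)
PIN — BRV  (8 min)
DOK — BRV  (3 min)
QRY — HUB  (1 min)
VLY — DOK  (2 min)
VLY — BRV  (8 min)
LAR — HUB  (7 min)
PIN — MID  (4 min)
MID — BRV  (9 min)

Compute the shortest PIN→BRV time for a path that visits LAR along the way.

Shortest PIN→LAR: PIN–LAR = 6
Shortest LAR→BRV: LAR–BRV = 2
Total via LAR: 6 + 2 = 8 min.

8 min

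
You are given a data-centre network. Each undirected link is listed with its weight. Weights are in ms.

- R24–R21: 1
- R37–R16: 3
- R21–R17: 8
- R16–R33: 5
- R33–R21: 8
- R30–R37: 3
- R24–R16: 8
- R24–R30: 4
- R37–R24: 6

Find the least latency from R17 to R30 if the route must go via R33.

27 ms

Shortest R17→R33: R17 → R21 → R33 = 16
Shortest R33→R30: R33 → R16 → R37 → R30 = 11
Total via R33: 16 + 11 = 27 ms.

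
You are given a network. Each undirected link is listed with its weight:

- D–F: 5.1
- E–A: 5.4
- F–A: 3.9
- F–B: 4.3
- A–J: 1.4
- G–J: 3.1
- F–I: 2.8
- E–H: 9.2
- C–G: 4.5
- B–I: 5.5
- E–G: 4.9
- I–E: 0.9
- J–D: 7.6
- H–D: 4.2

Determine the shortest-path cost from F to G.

Compare a few routes:
F - A - J - G: 3.9+1.4+3.1 = 8.4
F - I - E - G: 2.8+0.9+4.9 = 8.6
The minimum is 8.4 via F - A - J - G.

8.4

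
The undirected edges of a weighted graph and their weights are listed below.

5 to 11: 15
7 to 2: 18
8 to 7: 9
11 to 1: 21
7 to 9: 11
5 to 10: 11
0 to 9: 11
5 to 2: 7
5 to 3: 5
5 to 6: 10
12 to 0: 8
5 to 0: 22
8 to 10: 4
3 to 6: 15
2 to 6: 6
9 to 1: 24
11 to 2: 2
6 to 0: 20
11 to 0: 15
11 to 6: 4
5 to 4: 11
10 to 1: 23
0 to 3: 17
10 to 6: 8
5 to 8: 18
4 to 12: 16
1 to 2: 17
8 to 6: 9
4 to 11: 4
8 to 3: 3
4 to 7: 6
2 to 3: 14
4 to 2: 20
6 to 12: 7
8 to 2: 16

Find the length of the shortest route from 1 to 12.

30

Candidate routes:
1–11–6–12: 21+4+7 = 32
1–2–6–12: 17+6+7 = 30
Cheapest is 1–2–6–12 at 30.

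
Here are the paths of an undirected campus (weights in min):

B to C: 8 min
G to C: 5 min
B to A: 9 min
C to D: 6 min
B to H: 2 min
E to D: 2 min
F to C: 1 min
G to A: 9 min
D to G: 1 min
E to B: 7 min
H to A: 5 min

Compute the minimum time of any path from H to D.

11 min

Running Dijkstra from H:
H: 0
B: 2  (via H)
A: 5  (via H)
E: 9  (via B)
C: 10  (via B)
D: 11  (via E)
Shortest route: H–B–E–D = 11 min.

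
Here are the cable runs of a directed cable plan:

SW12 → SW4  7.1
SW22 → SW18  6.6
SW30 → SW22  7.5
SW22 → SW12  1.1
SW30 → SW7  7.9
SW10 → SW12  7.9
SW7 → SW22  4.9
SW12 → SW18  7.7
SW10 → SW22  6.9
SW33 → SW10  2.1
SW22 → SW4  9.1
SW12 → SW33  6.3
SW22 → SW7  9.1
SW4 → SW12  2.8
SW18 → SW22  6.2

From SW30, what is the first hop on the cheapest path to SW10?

Compare a few routes:
SW30–SW7–SW22–SW12–SW33–SW10: 7.9+4.9+1.1+6.3+2.1 = 22.3
SW30–SW22–SW12–SW33–SW10: 7.5+1.1+6.3+2.1 = 17
The minimum is 17 via SW30–SW22–SW12–SW33–SW10.
So from SW30 the first move is to SW22.

SW22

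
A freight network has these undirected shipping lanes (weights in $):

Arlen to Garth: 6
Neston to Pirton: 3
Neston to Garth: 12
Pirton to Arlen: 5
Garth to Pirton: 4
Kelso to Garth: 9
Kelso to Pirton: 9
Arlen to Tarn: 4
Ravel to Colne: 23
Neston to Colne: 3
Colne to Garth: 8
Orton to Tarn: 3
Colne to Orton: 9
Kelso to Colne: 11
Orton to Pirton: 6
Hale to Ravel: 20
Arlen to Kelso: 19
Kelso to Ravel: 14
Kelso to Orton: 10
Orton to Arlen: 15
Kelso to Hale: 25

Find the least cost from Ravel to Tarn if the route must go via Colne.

Best Ravel to Colne: Ravel → Colne costing 23
Best Colne to Tarn: Colne → Orton → Tarn costing 12
Total via Colne: 23 + 12 = $35.

$35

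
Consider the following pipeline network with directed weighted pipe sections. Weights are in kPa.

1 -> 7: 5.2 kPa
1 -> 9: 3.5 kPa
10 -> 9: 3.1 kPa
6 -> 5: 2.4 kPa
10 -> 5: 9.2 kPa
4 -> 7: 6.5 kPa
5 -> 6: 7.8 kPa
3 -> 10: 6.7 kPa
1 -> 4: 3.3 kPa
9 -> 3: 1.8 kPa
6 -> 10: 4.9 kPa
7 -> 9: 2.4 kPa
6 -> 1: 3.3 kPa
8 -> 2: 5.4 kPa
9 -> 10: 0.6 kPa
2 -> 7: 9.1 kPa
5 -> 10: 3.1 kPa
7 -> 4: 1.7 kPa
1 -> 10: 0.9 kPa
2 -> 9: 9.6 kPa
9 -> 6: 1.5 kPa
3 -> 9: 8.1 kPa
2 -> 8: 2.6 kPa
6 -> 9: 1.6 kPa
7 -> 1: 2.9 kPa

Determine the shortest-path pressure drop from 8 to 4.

Compare a few routes:
8 - 2 - 7 - 1 - 4: 5.4+9.1+2.9+3.3 = 20.7
8 - 2 - 7 - 4: 5.4+9.1+1.7 = 16.2
The minimum is 16.2 kPa via 8 - 2 - 7 - 4.

16.2 kPa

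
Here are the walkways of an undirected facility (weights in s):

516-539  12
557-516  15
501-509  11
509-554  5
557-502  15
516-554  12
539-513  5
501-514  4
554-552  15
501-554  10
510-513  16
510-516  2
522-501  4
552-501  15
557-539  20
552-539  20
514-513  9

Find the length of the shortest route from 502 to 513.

40 s

Compare a few routes:
502–557–516–539–513: 15+15+12+5 = 47
502–557–539–513: 15+20+5 = 40
The minimum is 40 s via 502–557–539–513.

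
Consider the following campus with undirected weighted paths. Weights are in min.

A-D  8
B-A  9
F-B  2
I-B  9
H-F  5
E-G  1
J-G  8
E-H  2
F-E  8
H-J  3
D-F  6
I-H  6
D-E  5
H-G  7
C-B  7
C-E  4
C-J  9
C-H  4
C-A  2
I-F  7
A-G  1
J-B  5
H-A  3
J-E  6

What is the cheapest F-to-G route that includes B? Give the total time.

Shortest F→B: F–B = 2
Best B to G: B–A–G costing 10
Total via B: 2 + 10 = 12 min.

12 min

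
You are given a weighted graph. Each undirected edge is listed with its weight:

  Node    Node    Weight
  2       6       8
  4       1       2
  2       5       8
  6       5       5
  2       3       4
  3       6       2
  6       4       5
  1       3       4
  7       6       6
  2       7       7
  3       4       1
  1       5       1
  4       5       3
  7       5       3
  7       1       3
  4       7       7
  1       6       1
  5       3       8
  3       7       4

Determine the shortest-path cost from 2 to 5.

Settle nodes by increasing distance from 2:
2: 0
3: 4  (via 2)
4: 5  (via 3)
6: 6  (via 3)
1: 7  (via 4)
7: 7  (via 2)
5: 8  (via 2)
Shortest route: 2 → 5 = 8.

8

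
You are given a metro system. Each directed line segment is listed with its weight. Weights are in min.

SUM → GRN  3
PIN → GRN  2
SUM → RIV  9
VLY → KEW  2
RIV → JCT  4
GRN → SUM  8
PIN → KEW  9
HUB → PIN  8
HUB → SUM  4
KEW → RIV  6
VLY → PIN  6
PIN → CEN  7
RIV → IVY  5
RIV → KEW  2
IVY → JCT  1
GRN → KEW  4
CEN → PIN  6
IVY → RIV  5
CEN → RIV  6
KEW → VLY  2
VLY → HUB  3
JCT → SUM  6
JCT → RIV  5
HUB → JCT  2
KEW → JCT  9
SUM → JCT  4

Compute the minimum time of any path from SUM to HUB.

12 min

Candidate routes:
SUM–GRN–KEW–VLY–HUB: 3+4+2+3 = 12
SUM–RIV–KEW–VLY–HUB: 9+2+2+3 = 16
SUM–JCT–RIV–KEW–VLY–HUB: 4+5+2+2+3 = 16
Cheapest is SUM–GRN–KEW–VLY–HUB at 12 min.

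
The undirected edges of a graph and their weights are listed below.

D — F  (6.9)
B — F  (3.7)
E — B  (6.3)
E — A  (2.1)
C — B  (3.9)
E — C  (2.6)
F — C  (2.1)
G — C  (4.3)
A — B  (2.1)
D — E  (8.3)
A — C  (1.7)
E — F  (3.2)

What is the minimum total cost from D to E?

Shortest distances from D:
D: 0
F: 6.9  (via D)
E: 8.3  (via D)
Shortest route: D–E = 8.3.

8.3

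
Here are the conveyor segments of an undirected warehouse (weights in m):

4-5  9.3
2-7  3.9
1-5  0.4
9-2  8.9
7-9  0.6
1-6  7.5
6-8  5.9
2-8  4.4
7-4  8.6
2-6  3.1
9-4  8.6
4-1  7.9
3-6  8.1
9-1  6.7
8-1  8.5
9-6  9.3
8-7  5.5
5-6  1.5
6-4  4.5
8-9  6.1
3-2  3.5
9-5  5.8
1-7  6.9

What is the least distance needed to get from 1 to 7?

Shortest distances from 1:
1: 0
5: 0.4  (via 1)
6: 1.9  (via 5)
2: 5  (via 6)
9: 6.2  (via 5)
4: 6.4  (via 6)
7: 6.8  (via 9)
Shortest route: 1 → 5 → 9 → 7 = 6.8 m.

6.8 m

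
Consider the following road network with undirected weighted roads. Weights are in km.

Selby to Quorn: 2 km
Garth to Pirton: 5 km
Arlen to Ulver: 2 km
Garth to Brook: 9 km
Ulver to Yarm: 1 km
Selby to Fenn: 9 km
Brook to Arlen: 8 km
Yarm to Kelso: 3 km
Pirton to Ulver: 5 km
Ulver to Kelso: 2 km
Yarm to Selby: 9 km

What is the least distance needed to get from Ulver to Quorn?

12 km

Compare a few routes:
Ulver - Yarm - Selby - Quorn: 1+9+2 = 12
Ulver - Kelso - Yarm - Selby - Quorn: 2+3+9+2 = 16
Cheapest is Ulver - Yarm - Selby - Quorn at 12 km.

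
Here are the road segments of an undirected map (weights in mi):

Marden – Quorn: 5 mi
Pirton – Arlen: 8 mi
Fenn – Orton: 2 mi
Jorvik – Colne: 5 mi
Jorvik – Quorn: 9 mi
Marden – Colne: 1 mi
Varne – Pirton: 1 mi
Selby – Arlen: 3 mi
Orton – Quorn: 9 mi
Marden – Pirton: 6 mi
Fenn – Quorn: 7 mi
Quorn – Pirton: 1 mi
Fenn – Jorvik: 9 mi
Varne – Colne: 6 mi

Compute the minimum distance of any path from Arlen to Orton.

18 mi

Candidate routes:
Arlen - Pirton - Marden - Quorn - Fenn - Orton: 8+6+5+7+2 = 28
Arlen - Pirton - Marden - Quorn - Orton: 8+6+5+9 = 28
Arlen - Pirton - Quorn - Jorvik - Fenn - Orton: 8+1+9+9+2 = 29
Arlen - Pirton - Quorn - Orton: 8+1+9 = 18
Cheapest is Arlen - Pirton - Quorn - Orton at 18 mi.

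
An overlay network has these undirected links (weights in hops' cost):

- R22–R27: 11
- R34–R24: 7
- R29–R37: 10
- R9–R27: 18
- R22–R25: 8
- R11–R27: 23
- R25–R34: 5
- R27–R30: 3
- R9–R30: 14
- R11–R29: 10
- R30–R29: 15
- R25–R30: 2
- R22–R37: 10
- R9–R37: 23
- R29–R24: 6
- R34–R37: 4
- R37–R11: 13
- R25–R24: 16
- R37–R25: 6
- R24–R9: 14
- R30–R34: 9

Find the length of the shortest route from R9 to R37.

22 hops' cost

Candidate routes:
R9–R30–R25–R37: 14+2+6 = 22
R9–R24–R34–R37: 14+7+4 = 25
R9–R37: 23 = 23
R9–R30–R25–R34–R37: 14+2+5+4 = 25
Cheapest is R9–R30–R25–R37 at 22 hops' cost.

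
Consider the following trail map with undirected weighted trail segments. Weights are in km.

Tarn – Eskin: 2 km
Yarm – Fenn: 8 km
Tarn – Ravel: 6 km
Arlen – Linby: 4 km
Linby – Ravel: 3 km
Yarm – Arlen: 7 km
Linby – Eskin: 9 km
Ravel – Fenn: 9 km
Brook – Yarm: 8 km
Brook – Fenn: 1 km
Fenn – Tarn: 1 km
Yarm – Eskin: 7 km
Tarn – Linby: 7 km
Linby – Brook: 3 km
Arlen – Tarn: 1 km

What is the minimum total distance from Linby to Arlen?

Candidate routes:
Linby–Brook–Fenn–Tarn–Arlen: 3+1+1+1 = 6
Linby–Tarn–Arlen: 7+1 = 8
Linby–Arlen: 4 = 4
Linby–Ravel–Tarn–Arlen: 3+6+1 = 10
Cheapest is Linby–Arlen at 4 km.

4 km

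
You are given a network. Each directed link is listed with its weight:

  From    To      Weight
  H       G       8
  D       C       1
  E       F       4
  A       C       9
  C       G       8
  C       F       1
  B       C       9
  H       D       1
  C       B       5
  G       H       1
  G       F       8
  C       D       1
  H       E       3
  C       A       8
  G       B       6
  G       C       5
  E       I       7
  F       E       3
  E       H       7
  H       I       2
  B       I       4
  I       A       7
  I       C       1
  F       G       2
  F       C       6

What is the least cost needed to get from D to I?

Candidate routes:
D–C–B–I: 1+5+4 = 10
D–C–F–G–H–I: 1+1+2+1+2 = 7
Cheapest is D–C–F–G–H–I at 7.

7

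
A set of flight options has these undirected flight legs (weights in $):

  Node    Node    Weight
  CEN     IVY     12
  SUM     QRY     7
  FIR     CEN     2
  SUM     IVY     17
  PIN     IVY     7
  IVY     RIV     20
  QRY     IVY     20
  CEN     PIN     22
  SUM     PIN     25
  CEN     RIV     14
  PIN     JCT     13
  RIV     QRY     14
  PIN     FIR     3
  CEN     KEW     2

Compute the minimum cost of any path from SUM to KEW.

$31

Enumerating some paths:
SUM - QRY - IVY - CEN - KEW: 7+20+12+2 = 41
SUM - PIN - FIR - CEN - KEW: 25+3+2+2 = 32
SUM - IVY - CEN - KEW: 17+12+2 = 31
SUM - QRY - RIV - CEN - KEW: 7+14+14+2 = 37
The minimum is $31 via SUM - IVY - CEN - KEW.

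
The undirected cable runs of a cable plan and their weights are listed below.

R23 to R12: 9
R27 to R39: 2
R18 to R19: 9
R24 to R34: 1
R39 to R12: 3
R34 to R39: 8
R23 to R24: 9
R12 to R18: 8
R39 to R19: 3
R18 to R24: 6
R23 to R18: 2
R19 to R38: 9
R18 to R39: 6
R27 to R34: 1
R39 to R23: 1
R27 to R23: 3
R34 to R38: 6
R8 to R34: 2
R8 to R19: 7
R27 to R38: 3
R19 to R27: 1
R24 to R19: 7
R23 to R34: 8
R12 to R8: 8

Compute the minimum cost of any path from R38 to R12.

8

Shortest distances from R38:
R38: 0
R27: 3  (via R38)
R34: 4  (via R27)
R19: 4  (via R27)
R39: 5  (via R27)
R24: 5  (via R34)
R8: 6  (via R34)
R23: 6  (via R27)
R12: 8  (via R39)
Shortest route: R38–R27–R39–R12 = 8.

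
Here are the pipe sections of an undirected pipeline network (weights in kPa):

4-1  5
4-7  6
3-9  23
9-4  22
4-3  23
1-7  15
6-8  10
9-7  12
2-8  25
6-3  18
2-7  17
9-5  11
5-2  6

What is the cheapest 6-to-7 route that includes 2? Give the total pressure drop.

52 kPa

Shortest 6→2: 6 → 8 → 2 = 35
Shortest 2→7: 2 → 7 = 17
Total via 2: 35 + 17 = 52 kPa.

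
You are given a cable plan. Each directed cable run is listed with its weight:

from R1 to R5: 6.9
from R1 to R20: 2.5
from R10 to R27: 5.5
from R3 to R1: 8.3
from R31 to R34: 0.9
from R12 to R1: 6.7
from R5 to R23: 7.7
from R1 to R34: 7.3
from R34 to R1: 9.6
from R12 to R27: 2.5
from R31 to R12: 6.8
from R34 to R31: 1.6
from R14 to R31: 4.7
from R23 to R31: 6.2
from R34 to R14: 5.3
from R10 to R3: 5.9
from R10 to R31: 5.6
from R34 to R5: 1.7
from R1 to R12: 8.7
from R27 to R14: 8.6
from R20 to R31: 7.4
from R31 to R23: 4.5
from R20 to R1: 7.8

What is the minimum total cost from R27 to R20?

26.3

Compare a few routes:
R27 - R14 - R31 - R34 - R1 - R20: 8.6+4.7+0.9+9.6+2.5 = 26.3
R27 - R14 - R31 - R12 - R1 - R20: 8.6+4.7+6.8+6.7+2.5 = 29.3
Cheapest is R27 - R14 - R31 - R34 - R1 - R20 at 26.3.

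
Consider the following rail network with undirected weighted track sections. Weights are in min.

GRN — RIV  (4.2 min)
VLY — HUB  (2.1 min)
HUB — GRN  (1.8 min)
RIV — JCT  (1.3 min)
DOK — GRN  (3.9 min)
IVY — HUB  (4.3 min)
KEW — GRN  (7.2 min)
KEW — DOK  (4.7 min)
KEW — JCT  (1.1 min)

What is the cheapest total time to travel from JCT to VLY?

9.4 min

Enumerating some paths:
JCT–RIV–GRN–HUB–VLY: 1.3+4.2+1.8+2.1 = 9.4
JCT–KEW–GRN–HUB–VLY: 1.1+7.2+1.8+2.1 = 12.2
The minimum is 9.4 min via JCT–RIV–GRN–HUB–VLY.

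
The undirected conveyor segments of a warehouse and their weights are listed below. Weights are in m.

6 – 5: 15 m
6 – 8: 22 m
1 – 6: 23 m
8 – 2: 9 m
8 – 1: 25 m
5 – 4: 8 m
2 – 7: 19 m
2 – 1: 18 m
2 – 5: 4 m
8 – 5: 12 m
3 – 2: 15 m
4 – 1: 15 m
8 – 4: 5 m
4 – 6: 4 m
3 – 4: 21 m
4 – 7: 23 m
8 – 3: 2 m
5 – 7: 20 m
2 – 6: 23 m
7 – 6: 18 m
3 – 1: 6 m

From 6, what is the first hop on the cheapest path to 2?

4

Candidate routes:
6–4–8–2: 4+5+9 = 18
6–5–2: 15+4 = 19
6–4–5–2: 4+8+4 = 16
Cheapest is 6–4–5–2 at 16 m.
So from 6 the first move is to 4.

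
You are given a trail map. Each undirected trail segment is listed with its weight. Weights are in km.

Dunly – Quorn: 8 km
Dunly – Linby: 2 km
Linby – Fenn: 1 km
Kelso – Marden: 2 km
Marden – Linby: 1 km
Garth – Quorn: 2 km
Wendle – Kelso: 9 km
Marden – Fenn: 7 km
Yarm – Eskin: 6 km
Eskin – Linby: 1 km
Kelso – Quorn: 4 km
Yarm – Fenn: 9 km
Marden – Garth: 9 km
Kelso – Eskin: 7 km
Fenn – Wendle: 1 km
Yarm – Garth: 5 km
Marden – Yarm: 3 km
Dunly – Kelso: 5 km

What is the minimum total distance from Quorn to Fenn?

8 km

Running Dijkstra from Quorn:
Quorn: 0
Garth: 2  (via Quorn)
Kelso: 4  (via Quorn)
Marden: 6  (via Kelso)
Yarm: 7  (via Garth)
Linby: 7  (via Marden)
Eskin: 8  (via Linby)
Fenn: 8  (via Linby)
Shortest route: Quorn–Kelso–Marden–Linby–Fenn = 8 km.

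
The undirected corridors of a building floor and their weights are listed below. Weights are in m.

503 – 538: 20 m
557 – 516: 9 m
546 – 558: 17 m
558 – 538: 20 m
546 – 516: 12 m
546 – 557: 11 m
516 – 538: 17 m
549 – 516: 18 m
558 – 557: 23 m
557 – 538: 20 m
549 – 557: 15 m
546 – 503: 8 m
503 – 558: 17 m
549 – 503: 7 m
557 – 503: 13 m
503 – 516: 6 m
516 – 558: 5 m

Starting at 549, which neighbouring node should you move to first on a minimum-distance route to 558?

Candidate routes:
549–503–516–558: 7+6+5 = 18
549–516–558: 18+5 = 23
549–503–558: 7+17 = 24
549–557–516–558: 15+9+5 = 29
The minimum is 18 m via 549–503–516–558.
So from 549 the first move is to 503.

503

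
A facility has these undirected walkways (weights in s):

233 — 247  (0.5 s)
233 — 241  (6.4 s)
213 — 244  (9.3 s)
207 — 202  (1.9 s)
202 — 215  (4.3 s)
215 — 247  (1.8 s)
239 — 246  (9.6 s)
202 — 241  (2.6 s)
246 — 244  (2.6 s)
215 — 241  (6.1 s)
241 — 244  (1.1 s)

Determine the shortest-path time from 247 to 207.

8 s

Compare a few routes:
247 → 215 → 202 → 207: 1.8+4.3+1.9 = 8
247 → 233 → 241 → 202 → 207: 0.5+6.4+2.6+1.9 = 11.4
247 → 215 → 241 → 202 → 207: 1.8+6.1+2.6+1.9 = 12.4
Cheapest is 247 → 215 → 202 → 207 at 8 s.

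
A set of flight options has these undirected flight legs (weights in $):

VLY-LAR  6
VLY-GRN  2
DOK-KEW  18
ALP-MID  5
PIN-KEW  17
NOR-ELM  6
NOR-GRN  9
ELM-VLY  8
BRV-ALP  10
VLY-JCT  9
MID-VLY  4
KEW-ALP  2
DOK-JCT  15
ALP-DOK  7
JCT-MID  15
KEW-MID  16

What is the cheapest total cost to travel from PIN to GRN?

$30

Running Dijkstra from PIN:
PIN: 0
KEW: 17  (via PIN)
ALP: 19  (via KEW)
MID: 24  (via ALP)
DOK: 26  (via ALP)
VLY: 28  (via MID)
BRV: 29  (via ALP)
GRN: 30  (via VLY)
Shortest route: PIN → KEW → ALP → MID → VLY → GRN = $30.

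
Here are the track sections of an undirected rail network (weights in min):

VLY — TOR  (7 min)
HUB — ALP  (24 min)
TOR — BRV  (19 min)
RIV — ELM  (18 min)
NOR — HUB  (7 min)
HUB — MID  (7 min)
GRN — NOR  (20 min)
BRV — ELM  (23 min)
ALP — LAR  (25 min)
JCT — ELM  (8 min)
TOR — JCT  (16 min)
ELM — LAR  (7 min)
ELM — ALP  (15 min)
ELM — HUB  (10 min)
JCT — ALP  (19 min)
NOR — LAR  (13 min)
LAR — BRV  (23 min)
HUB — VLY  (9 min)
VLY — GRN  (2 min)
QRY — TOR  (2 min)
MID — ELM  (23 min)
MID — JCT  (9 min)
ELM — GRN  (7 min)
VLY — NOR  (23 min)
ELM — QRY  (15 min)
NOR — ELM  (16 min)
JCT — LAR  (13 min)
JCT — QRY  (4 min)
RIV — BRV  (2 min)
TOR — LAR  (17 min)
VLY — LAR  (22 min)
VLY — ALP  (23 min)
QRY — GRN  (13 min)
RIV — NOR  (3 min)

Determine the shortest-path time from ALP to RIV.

Settle nodes by increasing distance from ALP:
ALP: 0
ELM: 15  (via ALP)
JCT: 19  (via ALP)
GRN: 22  (via ELM)
LAR: 22  (via ELM)
VLY: 23  (via ALP)
QRY: 23  (via JCT)
HUB: 24  (via ALP)
TOR: 25  (via QRY)
MID: 28  (via JCT)
NOR: 31  (via ELM)
RIV: 33  (via ELM)
Shortest route: ALP–ELM–RIV = 33 min.

33 min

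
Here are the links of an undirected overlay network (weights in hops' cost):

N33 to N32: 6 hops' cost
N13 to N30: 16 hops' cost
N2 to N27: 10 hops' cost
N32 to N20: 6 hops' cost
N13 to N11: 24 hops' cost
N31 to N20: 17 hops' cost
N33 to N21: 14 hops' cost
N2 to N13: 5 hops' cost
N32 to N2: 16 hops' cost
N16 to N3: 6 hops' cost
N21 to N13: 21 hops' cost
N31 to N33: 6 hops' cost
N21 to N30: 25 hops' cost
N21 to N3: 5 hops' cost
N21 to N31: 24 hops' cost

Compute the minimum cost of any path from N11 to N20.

Compare a few routes:
N11–N13–N2–N32–N20: 24+5+16+6 = 51
N11–N13–N21–N33–N32–N20: 24+21+14+6+6 = 71
Cheapest is N11–N13–N2–N32–N20 at 51 hops' cost.

51 hops' cost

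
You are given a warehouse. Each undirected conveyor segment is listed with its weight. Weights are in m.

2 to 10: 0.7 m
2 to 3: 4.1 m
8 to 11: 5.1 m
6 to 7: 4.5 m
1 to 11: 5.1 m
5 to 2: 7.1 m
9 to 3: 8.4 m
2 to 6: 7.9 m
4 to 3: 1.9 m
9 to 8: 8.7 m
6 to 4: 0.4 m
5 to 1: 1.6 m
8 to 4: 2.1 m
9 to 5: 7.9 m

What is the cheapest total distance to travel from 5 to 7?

18 m

Shortest distances from 5:
5: 0
1: 1.6  (via 5)
11: 6.7  (via 1)
2: 7.1  (via 5)
10: 7.8  (via 2)
9: 7.9  (via 5)
3: 11.2  (via 2)
8: 11.8  (via 11)
4: 13.1  (via 3)
6: 13.5  (via 4)
7: 18  (via 6)
Shortest route: 5–2–3–4–6–7 = 18 m.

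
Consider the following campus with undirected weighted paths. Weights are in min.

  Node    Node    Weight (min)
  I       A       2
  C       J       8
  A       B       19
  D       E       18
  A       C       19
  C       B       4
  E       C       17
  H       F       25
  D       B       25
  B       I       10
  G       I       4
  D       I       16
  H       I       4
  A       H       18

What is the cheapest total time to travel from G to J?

26 min

Running Dijkstra from G:
G: 0
I: 4  (via G)
A: 6  (via I)
H: 8  (via I)
B: 14  (via I)
C: 18  (via B)
D: 20  (via I)
J: 26  (via C)
Shortest route: G → I → B → C → J = 26 min.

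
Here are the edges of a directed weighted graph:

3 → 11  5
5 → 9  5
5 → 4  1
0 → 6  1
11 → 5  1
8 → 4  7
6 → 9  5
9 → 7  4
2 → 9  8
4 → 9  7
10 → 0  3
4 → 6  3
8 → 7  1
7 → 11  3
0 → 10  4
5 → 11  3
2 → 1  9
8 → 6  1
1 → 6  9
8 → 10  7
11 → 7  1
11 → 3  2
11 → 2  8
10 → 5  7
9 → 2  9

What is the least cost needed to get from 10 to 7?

Enumerating some paths:
10 - 5 - 9 - 7: 7+5+4 = 16
10 - 0 - 6 - 9 - 7: 3+1+5+4 = 13
10 - 5 - 11 - 7: 7+3+1 = 11
Cheapest is 10 - 5 - 11 - 7 at 11.

11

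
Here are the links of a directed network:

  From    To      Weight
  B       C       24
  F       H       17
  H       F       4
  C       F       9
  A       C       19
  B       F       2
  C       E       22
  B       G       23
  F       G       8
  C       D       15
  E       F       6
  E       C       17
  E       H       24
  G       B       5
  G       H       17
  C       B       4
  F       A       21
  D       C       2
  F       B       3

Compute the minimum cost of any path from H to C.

31

Enumerating some paths:
H - F - B - C: 4+3+24 = 31
H - F - G - B - C: 4+8+5+24 = 41
The minimum is 31 via H - F - B - C.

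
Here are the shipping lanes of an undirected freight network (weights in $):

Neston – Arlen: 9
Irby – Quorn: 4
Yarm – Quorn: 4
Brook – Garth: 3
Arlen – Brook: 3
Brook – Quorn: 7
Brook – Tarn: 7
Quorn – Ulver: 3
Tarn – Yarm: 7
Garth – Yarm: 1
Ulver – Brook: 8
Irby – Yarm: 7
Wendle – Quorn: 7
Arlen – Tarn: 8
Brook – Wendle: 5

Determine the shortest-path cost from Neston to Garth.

Shortest distances from Neston:
Neston: 0
Arlen: 9  (via Neston)
Brook: 12  (via Arlen)
Garth: 15  (via Brook)
Shortest route: Neston → Arlen → Brook → Garth = $15.

$15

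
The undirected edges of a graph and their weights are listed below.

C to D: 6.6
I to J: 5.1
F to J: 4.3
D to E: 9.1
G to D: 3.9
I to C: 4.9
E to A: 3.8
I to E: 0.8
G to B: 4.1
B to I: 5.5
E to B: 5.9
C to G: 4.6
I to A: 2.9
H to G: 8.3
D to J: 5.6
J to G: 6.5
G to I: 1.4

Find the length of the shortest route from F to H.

19.1

Shortest distances from F:
F: 0
J: 4.3  (via F)
I: 9.4  (via J)
D: 9.9  (via J)
E: 10.2  (via I)
G: 10.8  (via J)
A: 12.3  (via I)
C: 14.3  (via I)
B: 14.9  (via I)
H: 19.1  (via G)
Shortest route: F–J–G–H = 19.1.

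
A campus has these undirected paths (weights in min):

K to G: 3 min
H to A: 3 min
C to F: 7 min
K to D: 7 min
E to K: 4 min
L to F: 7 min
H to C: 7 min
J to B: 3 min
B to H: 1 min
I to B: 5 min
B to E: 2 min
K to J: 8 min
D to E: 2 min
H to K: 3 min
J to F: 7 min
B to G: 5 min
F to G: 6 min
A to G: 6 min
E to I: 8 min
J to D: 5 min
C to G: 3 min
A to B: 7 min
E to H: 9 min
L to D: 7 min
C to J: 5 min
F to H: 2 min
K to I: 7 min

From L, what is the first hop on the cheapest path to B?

Candidate routes:
L–D–E–K–H–B: 7+2+4+3+1 = 17
L–D–E–B: 7+2+2 = 11
L–D–J–B: 7+5+3 = 15
L–F–H–B: 7+2+1 = 10
The minimum is 10 min via L–F–H–B.
So from L the first move is to F.

F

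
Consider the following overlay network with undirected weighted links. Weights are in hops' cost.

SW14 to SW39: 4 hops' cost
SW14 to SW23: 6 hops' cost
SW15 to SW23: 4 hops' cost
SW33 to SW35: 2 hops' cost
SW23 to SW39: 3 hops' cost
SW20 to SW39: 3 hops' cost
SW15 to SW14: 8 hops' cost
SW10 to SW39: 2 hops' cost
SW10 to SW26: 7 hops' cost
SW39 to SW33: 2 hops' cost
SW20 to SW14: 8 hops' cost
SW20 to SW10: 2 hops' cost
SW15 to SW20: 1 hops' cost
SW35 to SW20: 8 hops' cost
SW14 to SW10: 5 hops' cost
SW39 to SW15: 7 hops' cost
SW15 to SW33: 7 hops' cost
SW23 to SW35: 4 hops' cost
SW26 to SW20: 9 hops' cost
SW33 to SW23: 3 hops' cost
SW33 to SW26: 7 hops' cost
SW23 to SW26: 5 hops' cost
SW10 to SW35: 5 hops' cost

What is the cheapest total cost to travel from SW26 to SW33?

Running Dijkstra from SW26:
SW26: 0
SW23: 5  (via SW26)
SW10: 7  (via SW26)
SW33: 7  (via SW26)
Shortest route: SW26–SW33 = 7 hops' cost.

7 hops' cost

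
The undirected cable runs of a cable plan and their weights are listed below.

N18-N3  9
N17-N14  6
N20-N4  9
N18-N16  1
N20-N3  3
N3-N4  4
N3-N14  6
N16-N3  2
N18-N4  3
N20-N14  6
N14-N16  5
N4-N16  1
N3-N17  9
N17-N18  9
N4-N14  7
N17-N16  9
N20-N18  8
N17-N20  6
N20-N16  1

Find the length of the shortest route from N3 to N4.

3

Running Dijkstra from N3:
N3: 0
N16: 2  (via N3)
N4: 3  (via N16)
Shortest route: N3–N16–N4 = 3.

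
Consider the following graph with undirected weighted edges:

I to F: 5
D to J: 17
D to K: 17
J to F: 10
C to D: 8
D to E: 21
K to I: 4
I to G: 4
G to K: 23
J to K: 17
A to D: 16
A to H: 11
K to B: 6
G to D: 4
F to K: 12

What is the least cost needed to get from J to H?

Settle nodes by increasing distance from J:
J: 0
F: 10  (via J)
I: 15  (via F)
D: 17  (via J)
K: 17  (via J)
G: 19  (via I)
B: 23  (via K)
C: 25  (via D)
A: 33  (via D)
E: 38  (via D)
H: 44  (via A)
Shortest route: J–D–A–H = 44.

44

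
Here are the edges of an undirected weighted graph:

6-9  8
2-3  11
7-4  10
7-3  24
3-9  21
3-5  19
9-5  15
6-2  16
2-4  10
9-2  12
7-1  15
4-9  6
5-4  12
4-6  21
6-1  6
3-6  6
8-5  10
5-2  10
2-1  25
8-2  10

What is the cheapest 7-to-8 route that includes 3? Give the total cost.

Best 7 to 3: 7–3 costing 24
Shortest 3→8: 3–2–8 = 21
Total via 3: 24 + 21 = 45.

45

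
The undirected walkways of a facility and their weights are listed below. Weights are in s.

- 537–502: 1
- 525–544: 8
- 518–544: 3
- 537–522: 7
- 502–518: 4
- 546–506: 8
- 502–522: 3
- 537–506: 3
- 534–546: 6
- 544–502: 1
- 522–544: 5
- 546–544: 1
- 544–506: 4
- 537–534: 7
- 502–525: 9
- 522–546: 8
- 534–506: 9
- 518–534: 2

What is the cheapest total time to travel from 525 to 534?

13 s

Shortest distances from 525:
525: 0
544: 8  (via 525)
546: 9  (via 544)
502: 9  (via 525)
537: 10  (via 502)
518: 11  (via 544)
522: 12  (via 502)
506: 12  (via 544)
534: 13  (via 518)
Shortest route: 525 → 544 → 518 → 534 = 13 s.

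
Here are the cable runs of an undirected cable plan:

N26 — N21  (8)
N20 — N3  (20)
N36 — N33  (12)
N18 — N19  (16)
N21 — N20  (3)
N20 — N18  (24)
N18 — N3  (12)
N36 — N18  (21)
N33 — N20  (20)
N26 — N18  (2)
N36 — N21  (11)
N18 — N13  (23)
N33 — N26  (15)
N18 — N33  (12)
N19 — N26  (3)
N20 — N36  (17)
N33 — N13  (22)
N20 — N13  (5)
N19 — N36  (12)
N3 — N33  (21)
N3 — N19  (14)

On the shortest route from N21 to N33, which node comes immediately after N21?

N26

Compare a few routes:
N21–N20–N33: 3+20 = 23
N21–N26–N18–N33: 8+2+12 = 22
The minimum is 22 via N21–N26–N18–N33.
So from N21 the first move is to N26.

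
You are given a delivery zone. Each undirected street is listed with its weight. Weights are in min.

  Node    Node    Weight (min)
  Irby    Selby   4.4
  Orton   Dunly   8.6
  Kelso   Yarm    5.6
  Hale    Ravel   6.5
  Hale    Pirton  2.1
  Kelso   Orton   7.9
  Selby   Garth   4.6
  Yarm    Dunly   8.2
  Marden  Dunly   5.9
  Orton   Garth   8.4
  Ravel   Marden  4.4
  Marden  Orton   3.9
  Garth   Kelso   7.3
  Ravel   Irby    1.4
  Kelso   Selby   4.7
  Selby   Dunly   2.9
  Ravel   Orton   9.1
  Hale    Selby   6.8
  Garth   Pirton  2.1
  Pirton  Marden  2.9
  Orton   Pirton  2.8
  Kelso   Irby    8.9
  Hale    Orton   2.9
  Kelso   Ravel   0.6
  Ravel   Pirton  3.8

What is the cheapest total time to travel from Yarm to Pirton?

Shortest distances from Yarm:
Yarm: 0
Kelso: 5.6  (via Yarm)
Ravel: 6.2  (via Kelso)
Irby: 7.6  (via Ravel)
Dunly: 8.2  (via Yarm)
Pirton: 10  (via Ravel)
Shortest route: Yarm–Kelso–Ravel–Pirton = 10 min.

10 min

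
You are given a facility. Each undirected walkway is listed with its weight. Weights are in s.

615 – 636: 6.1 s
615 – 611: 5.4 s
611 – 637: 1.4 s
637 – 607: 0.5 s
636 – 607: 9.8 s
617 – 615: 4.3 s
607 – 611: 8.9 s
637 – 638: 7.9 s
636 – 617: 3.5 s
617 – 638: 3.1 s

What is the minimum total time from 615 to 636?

6.1 s

Settle nodes by increasing distance from 615:
615: 0
617: 4.3  (via 615)
611: 5.4  (via 615)
636: 6.1  (via 615)
Shortest route: 615 → 636 = 6.1 s.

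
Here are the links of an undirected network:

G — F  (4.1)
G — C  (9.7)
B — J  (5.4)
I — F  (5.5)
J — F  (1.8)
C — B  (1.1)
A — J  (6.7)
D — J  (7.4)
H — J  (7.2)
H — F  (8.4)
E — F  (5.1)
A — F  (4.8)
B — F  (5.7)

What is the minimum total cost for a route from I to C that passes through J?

Shortest I→J: I–F–J = 7.3
Best J to C: J–B–C costing 6.5
Total via J: 7.3 + 6.5 = 13.8.

13.8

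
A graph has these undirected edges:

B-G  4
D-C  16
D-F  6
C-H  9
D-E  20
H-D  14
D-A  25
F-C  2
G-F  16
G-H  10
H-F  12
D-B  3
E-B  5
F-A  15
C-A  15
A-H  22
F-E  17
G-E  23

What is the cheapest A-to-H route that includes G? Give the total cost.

38

Best A to G: A → F → D → B → G costing 28
Best G to H: G → H costing 10
Total via G: 28 + 10 = 38.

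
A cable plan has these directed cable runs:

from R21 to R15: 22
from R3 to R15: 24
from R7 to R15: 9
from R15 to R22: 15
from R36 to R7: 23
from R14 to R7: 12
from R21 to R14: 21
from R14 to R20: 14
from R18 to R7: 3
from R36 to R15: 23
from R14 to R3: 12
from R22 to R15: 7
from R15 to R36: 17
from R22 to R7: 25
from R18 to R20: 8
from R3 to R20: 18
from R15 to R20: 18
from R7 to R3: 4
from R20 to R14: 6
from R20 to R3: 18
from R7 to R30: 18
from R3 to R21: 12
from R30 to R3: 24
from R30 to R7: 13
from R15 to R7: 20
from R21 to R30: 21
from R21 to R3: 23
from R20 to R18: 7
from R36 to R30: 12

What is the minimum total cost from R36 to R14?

Candidate routes:
R36 → R7 → R3 → R20 → R14: 23+4+18+6 = 51
R36 → R15 → R20 → R14: 23+18+6 = 47
Cheapest is R36 → R15 → R20 → R14 at 47.

47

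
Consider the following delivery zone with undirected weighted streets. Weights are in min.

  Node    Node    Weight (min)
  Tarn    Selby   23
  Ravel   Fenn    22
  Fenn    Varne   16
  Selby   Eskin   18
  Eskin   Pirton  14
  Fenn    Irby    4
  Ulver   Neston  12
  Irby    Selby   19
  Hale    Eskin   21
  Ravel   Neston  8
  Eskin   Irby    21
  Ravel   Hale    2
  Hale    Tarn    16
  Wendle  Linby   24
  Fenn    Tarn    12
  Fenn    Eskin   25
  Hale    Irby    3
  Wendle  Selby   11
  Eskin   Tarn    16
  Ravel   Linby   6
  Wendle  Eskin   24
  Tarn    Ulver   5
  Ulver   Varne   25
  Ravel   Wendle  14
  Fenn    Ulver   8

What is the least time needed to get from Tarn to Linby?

Enumerating some paths:
Tarn → Hale → Ravel → Linby: 16+2+6 = 24
Tarn → Ulver → Neston → Ravel → Linby: 5+12+8+6 = 31
Tarn → Ulver → Fenn → Irby → Hale → Ravel → Linby: 5+8+4+3+2+6 = 28
Tarn → Fenn → Irby → Hale → Ravel → Linby: 12+4+3+2+6 = 27
The minimum is 24 min via Tarn → Hale → Ravel → Linby.

24 min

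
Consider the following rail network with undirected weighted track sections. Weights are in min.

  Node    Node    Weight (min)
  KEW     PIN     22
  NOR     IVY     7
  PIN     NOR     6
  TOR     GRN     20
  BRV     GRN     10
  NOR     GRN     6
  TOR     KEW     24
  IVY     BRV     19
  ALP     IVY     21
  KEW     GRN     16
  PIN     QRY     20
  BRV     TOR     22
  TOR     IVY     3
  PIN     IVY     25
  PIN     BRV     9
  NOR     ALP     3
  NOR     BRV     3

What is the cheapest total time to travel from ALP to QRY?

Enumerating some paths:
ALP–NOR–GRN–BRV–PIN–QRY: 3+6+10+9+20 = 48
ALP–NOR–BRV–PIN–QRY: 3+3+9+20 = 35
ALP–NOR–PIN–QRY: 3+6+20 = 29
The minimum is 29 min via ALP–NOR–PIN–QRY.

29 min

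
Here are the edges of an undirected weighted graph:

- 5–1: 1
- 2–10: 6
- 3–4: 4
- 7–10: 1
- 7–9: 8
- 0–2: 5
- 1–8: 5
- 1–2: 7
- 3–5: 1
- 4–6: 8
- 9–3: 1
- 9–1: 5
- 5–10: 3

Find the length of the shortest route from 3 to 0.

14

Candidate routes:
3–5–1–2–0: 1+1+7+5 = 14
3–9–7–10–2–0: 1+8+1+6+5 = 21
3–9–1–2–0: 1+5+7+5 = 18
3–5–10–2–0: 1+3+6+5 = 15
Cheapest is 3–5–1–2–0 at 14.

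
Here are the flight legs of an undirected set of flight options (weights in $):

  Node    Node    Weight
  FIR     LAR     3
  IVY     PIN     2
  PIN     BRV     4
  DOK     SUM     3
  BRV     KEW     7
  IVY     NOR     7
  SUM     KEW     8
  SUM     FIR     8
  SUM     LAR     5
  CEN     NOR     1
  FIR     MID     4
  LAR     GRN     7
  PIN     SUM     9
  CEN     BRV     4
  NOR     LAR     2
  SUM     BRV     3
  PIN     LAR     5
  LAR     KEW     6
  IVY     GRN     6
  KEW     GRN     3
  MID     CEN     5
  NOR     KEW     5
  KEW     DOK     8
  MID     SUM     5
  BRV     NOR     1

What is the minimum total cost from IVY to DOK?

$12

Compare a few routes:
IVY - NOR - BRV - SUM - DOK: 7+1+3+3 = 14
IVY - PIN - BRV - SUM - DOK: 2+4+3+3 = 12
Cheapest is IVY - PIN - BRV - SUM - DOK at $12.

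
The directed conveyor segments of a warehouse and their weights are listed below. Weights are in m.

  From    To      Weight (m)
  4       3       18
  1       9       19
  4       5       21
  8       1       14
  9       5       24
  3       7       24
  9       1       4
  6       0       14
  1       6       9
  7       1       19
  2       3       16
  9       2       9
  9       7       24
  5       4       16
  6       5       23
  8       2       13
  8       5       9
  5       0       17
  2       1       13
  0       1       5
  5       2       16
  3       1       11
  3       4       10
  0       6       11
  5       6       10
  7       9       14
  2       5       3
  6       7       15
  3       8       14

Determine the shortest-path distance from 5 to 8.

46 m

Candidate routes:
5–6–7–9–2–3–8: 10+15+14+9+16+14 = 78
5–2–3–8: 16+16+14 = 46
5–4–3–8: 16+18+14 = 48
Cheapest is 5–2–3–8 at 46 m.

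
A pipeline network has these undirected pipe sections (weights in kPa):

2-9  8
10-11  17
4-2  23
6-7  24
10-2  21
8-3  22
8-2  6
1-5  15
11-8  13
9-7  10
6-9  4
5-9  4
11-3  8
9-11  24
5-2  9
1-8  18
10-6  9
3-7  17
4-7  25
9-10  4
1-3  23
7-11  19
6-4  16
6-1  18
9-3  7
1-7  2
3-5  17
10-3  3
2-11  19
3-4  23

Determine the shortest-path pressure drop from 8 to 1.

Running Dijkstra from 8:
8: 0
2: 6  (via 8)
11: 13  (via 8)
9: 14  (via 2)
5: 15  (via 2)
1: 18  (via 8)
Shortest route: 8–1 = 18 kPa.

18 kPa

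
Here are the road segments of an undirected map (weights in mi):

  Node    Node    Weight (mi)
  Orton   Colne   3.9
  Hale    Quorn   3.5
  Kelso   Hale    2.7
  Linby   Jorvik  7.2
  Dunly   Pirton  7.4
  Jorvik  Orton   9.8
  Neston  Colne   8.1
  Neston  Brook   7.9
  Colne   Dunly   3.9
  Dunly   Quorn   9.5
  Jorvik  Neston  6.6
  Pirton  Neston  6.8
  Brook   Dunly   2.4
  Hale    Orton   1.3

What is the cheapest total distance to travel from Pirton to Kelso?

19.2 mi

Compare a few routes:
Pirton - Dunly - Colne - Orton - Hale - Kelso: 7.4+3.9+3.9+1.3+2.7 = 19.2
Pirton - Neston - Jorvik - Orton - Hale - Kelso: 6.8+6.6+9.8+1.3+2.7 = 27.2
Pirton - Neston - Colne - Orton - Hale - Kelso: 6.8+8.1+3.9+1.3+2.7 = 22.8
Pirton - Dunly - Quorn - Hale - Kelso: 7.4+9.5+3.5+2.7 = 23.1
The minimum is 19.2 mi via Pirton - Dunly - Colne - Orton - Hale - Kelso.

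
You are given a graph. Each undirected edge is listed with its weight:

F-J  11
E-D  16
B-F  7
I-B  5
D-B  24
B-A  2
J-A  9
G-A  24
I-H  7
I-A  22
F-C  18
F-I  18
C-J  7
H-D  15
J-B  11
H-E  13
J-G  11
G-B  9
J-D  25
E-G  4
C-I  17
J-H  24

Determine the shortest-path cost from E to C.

22

Candidate routes:
E - G - B - A - J - C: 4+9+2+9+7 = 31
E - G - J - C: 4+11+7 = 22
Cheapest is E - G - J - C at 22.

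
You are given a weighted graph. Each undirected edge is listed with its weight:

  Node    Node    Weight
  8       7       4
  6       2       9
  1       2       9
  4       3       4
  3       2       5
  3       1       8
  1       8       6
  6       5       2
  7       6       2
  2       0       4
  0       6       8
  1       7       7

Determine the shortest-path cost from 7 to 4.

19

Compare a few routes:
7–6–0–2–3–4: 2+8+4+5+4 = 23
7–8–1–3–4: 4+6+8+4 = 22
7–1–3–4: 7+8+4 = 19
7–6–2–3–4: 2+9+5+4 = 20
The minimum is 19 via 7–1–3–4.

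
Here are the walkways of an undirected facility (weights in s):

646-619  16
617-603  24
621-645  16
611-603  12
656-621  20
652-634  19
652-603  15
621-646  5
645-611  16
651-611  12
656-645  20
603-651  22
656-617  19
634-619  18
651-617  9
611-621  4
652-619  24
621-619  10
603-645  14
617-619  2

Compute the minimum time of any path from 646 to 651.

21 s

Enumerating some paths:
646–619–617–651: 16+2+9 = 27
646–621–611–651: 5+4+12 = 21
646–619–621–611–651: 16+10+4+12 = 42
646–621–619–617–651: 5+10+2+9 = 26
The minimum is 21 s via 646–621–611–651.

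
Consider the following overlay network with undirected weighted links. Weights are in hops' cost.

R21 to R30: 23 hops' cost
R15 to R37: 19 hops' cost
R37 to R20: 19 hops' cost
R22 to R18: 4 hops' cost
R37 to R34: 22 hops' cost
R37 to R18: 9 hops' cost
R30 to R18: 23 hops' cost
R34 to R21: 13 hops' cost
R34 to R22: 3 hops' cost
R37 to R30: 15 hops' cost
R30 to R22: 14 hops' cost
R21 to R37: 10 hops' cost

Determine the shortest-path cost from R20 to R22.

32 hops' cost

Running Dijkstra from R20:
R20: 0
R37: 19  (via R20)
R18: 28  (via R37)
R21: 29  (via R37)
R22: 32  (via R18)
Shortest route: R20–R37–R18–R22 = 32 hops' cost.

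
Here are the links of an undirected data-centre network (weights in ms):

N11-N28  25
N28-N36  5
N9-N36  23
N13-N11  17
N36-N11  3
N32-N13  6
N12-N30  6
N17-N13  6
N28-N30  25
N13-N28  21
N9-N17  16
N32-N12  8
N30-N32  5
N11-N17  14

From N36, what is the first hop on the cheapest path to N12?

N11

Enumerating some paths:
N36–N28–N30–N12: 5+25+6 = 36
N36–N11–N13–N32–N12: 3+17+6+8 = 34
N36–N11–N17–N13–N32–N12: 3+14+6+6+8 = 37
Cheapest is N36–N11–N13–N32–N12 at 34 ms.
So from N36 the first move is to N11.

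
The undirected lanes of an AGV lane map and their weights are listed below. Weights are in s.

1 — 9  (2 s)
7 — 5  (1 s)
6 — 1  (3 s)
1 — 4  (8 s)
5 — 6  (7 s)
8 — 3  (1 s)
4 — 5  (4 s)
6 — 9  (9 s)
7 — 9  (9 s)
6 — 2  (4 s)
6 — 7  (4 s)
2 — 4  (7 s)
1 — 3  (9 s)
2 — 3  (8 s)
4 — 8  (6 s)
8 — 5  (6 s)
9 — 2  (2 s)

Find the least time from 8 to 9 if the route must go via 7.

16 s

Best 8 to 7: 8–5–7 costing 7
Shortest 7→9: 7–9 = 9
Total via 7: 7 + 9 = 16 s.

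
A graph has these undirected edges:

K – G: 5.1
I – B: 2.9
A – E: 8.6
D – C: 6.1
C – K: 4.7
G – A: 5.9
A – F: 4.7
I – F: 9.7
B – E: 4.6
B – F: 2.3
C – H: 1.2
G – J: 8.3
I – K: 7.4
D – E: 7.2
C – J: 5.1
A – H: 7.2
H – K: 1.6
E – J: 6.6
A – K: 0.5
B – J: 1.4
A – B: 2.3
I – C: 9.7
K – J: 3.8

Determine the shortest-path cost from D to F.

Compare a few routes:
D - C - H - K - A - B - F: 6.1+1.2+1.6+0.5+2.3+2.3 = 14
D - E - B - F: 7.2+4.6+2.3 = 14.1
D - C - H - K - A - F: 6.1+1.2+1.6+0.5+4.7 = 14.1
Cheapest is D - C - H - K - A - B - F at 14.

14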